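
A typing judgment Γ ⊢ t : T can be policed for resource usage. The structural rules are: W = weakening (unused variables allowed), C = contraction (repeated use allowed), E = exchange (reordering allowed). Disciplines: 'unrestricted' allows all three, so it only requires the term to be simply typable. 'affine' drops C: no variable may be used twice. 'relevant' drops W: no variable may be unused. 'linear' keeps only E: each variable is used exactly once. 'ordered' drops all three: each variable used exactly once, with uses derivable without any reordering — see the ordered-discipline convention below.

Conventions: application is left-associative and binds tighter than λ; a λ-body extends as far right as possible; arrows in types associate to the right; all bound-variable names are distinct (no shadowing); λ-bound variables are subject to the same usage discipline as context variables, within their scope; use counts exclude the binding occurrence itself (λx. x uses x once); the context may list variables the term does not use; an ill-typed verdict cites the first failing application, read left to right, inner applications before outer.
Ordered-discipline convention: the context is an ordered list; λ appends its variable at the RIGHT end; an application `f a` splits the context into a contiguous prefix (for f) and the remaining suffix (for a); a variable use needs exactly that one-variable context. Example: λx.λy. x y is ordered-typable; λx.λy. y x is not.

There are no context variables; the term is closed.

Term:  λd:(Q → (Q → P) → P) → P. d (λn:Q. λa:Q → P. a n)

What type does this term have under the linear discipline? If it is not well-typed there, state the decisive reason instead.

term : ((Q → (Q → P) → P) → P) → P
use counts: d (bound)=1, n (bound)=1, a (bound)=1
order of uses: d, a, n
typing: well-typed — term : ((Q → (Q → P) → P) → P) → P
across the five disciplines: ordered ✗ | linear ✓ | affine ✓ | relevant ✓ | unrestricted ✓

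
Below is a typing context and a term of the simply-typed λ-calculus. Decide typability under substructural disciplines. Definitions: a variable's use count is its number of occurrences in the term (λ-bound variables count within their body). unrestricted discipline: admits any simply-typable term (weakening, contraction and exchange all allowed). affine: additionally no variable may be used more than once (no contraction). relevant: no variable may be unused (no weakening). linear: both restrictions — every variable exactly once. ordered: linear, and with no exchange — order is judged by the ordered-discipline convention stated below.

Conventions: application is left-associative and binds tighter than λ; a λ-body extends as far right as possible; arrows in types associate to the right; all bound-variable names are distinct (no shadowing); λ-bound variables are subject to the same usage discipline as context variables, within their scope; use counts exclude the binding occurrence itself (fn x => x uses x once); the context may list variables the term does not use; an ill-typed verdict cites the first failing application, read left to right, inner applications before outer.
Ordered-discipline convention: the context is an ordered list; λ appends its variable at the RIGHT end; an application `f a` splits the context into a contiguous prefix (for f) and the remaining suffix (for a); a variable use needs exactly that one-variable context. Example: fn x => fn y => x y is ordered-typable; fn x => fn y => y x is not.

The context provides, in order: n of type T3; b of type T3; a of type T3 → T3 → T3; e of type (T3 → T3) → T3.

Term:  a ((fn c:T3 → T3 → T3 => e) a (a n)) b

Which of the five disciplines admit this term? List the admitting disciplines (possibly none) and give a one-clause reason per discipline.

admitting disciplines: unrestricted
usage: n ×1; b ×1; a ×3; e ×1; c (λ-bound) ×0
uses in reading order: a, e, a, a, n, b
typing: well-typed at T3
ordered: ✗, needs contraction — a ×3; c left unused
linear: ✗, needs contraction — a ×3; c left unused
affine: ✗, needs contraction — a ×3
relevant: ✗, c left unused
unrestricted: ✓, type-checks (T3) and nothing is barred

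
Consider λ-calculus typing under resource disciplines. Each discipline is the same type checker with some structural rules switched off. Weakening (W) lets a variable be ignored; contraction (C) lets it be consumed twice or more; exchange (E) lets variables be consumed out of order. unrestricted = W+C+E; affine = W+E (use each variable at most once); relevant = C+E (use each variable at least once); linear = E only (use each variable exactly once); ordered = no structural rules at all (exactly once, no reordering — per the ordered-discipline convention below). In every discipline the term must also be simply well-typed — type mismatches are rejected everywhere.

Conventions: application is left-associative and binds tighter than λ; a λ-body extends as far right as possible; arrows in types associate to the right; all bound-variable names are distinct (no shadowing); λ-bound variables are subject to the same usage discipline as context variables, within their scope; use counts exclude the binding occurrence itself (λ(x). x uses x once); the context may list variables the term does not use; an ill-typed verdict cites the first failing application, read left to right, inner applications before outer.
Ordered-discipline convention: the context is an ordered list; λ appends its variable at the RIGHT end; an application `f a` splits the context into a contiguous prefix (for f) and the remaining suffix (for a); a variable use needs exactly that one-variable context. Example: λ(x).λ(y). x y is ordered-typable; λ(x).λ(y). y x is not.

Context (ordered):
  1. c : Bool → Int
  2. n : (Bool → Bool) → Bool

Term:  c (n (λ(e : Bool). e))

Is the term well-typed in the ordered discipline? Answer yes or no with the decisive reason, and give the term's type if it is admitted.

yes — single-use (c, n, e), ordered derivation ok; term : Int
use counts: c: 1; n: 1; e (bound): 1
uses in reading order: c, n, e
typing: well-typed — term : Int
across the five disciplines: ordered ✓, linear ✓, affine ✓, relevant ✓, unrestricted ✓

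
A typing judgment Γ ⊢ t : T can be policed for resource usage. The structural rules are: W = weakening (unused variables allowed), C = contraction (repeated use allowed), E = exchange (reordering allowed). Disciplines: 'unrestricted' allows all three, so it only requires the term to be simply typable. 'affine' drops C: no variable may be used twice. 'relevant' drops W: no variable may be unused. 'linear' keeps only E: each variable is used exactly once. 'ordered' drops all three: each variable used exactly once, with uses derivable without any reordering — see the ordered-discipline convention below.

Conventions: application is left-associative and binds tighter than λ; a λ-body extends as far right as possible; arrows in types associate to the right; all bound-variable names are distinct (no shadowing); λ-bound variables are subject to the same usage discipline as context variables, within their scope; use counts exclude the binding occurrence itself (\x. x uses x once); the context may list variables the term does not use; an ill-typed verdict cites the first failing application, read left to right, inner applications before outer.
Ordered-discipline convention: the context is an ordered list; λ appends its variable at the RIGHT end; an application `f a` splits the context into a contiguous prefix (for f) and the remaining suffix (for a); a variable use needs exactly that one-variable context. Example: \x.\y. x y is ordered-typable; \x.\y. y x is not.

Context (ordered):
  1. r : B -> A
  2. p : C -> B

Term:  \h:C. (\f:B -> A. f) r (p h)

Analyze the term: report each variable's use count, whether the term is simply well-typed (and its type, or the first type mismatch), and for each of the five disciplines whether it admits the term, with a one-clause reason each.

use counts: r: 1×; p: 1×; h (bound): 1×; f (bound): 1×
use order (left to right): f, r, p, h
typing: well-typed — term : C -> A
ordered: ✓, r, p, h, f once each; derivable with no W/C/E
linear: ✓, single use per variable (r, p, h, f)
affine: ✓, r, p, h, f: no repeats, contraction unneeded
relevant: ✓, every one of r, p, h, f appears
unrestricted: ✓, typability at C -> A is all that's needed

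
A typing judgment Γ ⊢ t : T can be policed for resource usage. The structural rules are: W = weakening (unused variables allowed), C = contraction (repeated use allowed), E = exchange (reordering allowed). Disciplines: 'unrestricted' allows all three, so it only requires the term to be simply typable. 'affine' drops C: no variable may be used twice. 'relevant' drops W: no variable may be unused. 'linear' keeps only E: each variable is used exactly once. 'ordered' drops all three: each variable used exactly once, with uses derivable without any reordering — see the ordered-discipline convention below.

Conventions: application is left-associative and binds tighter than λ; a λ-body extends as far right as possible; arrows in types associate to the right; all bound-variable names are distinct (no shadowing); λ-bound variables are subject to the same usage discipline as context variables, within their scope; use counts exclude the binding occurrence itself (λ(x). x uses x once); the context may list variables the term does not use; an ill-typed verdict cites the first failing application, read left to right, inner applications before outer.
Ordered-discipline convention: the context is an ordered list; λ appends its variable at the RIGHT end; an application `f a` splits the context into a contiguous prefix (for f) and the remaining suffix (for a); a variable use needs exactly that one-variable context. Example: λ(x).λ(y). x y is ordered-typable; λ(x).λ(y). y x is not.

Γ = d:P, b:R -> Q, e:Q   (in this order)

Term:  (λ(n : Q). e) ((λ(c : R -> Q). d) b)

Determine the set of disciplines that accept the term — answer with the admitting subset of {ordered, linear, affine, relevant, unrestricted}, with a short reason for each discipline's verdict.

admitted in: none
variable uses: d ×1; b ×1; e ×1; n [bound] ×0; c [bound] ×0
uses in reading order: e, d, b
typing: ill-typed: an application expects Q but receives P
ordered ✗ (a type mismatch blocks all five)
linear ✗ (the type mismatch rejects it)
affine ✗ (not simply typable)
relevant ✗ (fails simple typing)
unrestricted ✗ (a type mismatch blocks all five)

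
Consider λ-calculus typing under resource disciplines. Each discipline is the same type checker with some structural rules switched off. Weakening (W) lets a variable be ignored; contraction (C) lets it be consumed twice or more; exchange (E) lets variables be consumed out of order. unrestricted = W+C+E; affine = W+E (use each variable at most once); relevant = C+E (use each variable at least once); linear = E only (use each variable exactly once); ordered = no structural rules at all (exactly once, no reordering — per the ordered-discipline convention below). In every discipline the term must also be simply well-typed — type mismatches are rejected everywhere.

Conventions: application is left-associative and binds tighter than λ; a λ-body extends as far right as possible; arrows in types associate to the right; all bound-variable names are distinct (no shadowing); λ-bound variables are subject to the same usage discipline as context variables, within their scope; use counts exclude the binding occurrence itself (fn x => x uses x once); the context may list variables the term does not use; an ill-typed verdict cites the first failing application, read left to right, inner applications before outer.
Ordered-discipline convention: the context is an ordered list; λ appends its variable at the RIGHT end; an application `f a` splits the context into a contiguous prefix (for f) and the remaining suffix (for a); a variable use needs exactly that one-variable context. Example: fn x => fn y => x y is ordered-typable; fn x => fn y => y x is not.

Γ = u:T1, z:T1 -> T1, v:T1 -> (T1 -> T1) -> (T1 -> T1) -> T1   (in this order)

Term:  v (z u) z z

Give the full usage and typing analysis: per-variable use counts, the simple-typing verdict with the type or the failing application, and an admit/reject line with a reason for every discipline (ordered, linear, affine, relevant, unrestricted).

variable uses: u: 1×; z: 3×; v: 1×
uses in reading order: v, z, u, z, z
typing: the term checks, with type T1
ordered ✗ (z ×3 used more than once (contraction))
linear ✗ (z ×3 used more than once (contraction))
affine ✗ (z ×3 used more than once (contraction))
relevant ✓ (at least one use each (u, z, v))
unrestricted ✓ (simply typable at T1; W, C, E all held)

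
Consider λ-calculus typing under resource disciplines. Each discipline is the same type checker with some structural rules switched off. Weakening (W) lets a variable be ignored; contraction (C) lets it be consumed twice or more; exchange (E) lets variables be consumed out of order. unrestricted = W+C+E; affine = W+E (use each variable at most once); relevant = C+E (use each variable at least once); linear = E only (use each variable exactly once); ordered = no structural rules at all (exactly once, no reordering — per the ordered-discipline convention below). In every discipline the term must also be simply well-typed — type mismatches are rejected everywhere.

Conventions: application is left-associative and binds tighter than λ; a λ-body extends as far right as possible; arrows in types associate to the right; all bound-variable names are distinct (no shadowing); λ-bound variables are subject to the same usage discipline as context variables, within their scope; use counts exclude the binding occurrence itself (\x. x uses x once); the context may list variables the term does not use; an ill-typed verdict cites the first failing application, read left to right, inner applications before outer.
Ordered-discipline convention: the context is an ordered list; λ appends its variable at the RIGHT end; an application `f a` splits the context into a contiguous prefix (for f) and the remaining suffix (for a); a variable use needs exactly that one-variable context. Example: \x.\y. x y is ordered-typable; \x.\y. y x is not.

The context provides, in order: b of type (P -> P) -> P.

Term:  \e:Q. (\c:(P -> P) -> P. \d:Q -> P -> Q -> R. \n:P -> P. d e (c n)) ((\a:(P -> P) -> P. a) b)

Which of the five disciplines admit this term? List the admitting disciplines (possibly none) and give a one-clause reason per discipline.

admitted by: linear, affine, relevant, unrestricted
variable uses: b=1; e (λ-bound)=1; c (λ-bound)=1; d (λ-bound)=1; n (λ-bound)=1; a (λ-bound)=1
left-to-right use order: d, e, c, n, a, b
typing: well-typed at Q -> (Q -> P -> Q -> R) -> (P -> P) -> Q -> R
ordered ✗ (no ordered split (uses run d, e, c, n, a, b))
linear ✓ (each of b, e, c, d, n, a used exactly once)
affine ✓ (no duplicate uses among b, e, c, d, n, a)
relevant ✓ (none of b, e, c, d, n, a goes unused)
unrestricted ✓ (well-typed at Q -> (Q -> P -> Q -> R) -> (P -> P) -> Q -> R; no restrictions here)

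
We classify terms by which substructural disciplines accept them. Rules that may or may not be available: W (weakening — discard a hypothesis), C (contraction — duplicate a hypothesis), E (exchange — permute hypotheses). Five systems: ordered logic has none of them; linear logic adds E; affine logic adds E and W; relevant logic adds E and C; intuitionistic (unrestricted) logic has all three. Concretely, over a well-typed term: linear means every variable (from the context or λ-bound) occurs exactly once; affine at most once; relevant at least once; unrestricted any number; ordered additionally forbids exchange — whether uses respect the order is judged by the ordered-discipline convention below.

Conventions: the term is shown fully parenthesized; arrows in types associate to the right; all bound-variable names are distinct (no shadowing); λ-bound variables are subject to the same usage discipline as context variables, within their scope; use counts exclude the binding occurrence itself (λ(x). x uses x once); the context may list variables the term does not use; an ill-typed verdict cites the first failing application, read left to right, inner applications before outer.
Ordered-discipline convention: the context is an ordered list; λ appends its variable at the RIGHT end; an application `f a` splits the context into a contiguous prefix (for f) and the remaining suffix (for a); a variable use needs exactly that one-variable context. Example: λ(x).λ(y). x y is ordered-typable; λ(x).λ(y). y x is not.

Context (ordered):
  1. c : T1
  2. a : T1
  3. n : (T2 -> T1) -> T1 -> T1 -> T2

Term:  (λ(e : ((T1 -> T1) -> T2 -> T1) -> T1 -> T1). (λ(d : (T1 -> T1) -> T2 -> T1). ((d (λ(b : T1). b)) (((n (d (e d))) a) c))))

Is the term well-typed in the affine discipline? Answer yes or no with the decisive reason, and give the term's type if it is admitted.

no — needs contraction — d ×3
use counts: c: 1×; a: 1×; n: 1×; e (λ-bound): 1×; d (λ-bound): 3×; b (λ-bound): 1×
use order (left to right): d, b, n, d, e, d, a, c
typing: ✓ — (((T1 -> T1) -> T2 -> T1) -> T1 -> T1) -> ((T1 -> T1) -> T2 -> T1) -> T1
all disciplines: ordered ✗, linear ✗, affine ✗, relevant ✓, unrestricted ✓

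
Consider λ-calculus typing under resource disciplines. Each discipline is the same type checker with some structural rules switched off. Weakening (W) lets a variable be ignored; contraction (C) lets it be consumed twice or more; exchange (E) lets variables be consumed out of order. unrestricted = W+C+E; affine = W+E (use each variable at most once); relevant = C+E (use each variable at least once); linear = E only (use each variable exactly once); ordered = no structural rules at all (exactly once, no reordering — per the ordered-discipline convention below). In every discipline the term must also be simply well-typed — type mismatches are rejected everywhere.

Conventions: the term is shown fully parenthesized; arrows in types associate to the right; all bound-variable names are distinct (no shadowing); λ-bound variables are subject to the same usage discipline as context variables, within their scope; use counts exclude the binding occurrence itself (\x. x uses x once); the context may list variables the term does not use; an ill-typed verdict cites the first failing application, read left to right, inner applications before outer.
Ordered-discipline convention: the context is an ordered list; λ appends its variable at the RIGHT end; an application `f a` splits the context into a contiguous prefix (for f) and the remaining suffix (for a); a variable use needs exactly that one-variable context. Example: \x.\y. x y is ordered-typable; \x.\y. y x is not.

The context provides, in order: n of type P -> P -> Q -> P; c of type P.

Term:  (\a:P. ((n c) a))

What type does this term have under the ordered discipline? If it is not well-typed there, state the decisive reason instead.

term : P -> Q -> P
usage: n ×1, c ×1, a (bound) ×1
left-to-right use order: n, c, a
typing: ✓ — P -> Q -> P
per-discipline verdicts: ordered ✓ · linear ✓ · affine ✓ · relevant ✓ · unrestricted ✓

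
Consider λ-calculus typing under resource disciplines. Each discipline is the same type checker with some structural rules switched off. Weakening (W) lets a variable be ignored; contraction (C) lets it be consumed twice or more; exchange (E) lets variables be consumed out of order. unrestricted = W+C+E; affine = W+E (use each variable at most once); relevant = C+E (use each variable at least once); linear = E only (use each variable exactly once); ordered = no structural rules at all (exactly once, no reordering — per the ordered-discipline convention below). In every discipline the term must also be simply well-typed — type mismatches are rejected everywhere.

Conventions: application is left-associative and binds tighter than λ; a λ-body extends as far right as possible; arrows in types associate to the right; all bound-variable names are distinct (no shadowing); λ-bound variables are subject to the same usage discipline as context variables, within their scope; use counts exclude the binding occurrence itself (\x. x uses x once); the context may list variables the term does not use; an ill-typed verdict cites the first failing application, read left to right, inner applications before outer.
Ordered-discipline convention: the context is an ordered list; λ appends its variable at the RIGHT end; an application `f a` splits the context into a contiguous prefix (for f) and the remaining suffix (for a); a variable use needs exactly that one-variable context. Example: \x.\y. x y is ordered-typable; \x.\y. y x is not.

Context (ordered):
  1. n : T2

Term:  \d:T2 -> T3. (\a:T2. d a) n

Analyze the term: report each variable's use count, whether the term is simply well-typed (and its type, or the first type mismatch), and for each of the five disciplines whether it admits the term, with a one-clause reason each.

variable uses: n: 1×, d (bound): 1×, a (bound): 1×
left-to-right use order: d, a, n
typing: ✓ — (T2 -> T3) -> T3
ordered ✗ (no contiguous prefix/suffix split fits d, a, n)
linear ✓ (single use per variable (n, d, a))
affine ✓ (n, d, a: no repeats, contraction unneeded)
relevant ✓ (every one of n, d, a appears)
unrestricted ✓ (typability at (T2 -> T3) -> T3 is all that's needed)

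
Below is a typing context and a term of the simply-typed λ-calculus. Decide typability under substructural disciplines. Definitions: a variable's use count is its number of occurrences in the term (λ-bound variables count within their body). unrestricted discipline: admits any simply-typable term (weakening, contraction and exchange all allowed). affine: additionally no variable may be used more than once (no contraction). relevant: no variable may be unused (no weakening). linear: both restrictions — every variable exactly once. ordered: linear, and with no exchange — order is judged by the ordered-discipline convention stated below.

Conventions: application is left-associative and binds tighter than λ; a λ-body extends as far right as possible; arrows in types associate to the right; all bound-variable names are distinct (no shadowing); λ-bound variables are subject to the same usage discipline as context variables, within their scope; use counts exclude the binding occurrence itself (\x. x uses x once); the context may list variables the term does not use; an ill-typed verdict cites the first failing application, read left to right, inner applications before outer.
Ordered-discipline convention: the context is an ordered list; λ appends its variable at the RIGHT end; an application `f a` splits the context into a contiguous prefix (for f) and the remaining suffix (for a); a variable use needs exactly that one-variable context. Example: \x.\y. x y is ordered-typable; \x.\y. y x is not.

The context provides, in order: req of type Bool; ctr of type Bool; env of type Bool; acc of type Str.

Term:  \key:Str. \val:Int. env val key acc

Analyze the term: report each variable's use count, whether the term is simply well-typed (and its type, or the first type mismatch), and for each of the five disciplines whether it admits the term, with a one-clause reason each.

use counts: req ×0; ctr ×0; env ×1; acc ×1; key (λ-bound) ×1; val (λ-bound) ×1
left-to-right use order: env, val, key, acc
typing: ill-typed: non-function type Bool applied to an argument
ordered: ✗, not simply typable
linear: ✗, fails simple typing
affine: ✗, a type mismatch blocks all five
relevant: ✗, the type mismatch rejects it
unrestricted: ✗, not simply typable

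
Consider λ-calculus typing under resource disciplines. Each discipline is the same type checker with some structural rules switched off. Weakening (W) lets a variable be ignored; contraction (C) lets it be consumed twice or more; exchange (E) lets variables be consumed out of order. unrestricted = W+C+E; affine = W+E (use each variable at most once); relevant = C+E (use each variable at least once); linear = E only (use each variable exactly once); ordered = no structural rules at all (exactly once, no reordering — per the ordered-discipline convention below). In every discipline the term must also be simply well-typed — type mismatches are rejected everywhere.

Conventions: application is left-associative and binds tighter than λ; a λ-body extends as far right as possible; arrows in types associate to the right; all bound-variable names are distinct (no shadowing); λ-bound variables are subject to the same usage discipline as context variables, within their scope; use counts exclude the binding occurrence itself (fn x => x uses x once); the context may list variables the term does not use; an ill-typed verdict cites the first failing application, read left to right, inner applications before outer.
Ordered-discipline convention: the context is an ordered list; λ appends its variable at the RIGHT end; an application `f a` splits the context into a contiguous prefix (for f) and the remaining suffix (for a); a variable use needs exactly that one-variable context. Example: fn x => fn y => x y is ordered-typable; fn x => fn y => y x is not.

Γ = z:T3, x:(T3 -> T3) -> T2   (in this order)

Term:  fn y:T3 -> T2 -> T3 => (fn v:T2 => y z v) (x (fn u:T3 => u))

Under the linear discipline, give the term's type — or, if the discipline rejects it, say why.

term : (T3 -> T2 -> T3) -> T3
counts: z=1; x=1; y [bound]=1; v [bound]=1; u [bound]=1
use order (left to right): y, z, v, x, u
typing: the term checks, with type (T3 -> T2 -> T3) -> T3
per-discipline verdicts: ordered ✗ | linear ✓ | affine ✓ | relevant ✓ | unrestricted ✓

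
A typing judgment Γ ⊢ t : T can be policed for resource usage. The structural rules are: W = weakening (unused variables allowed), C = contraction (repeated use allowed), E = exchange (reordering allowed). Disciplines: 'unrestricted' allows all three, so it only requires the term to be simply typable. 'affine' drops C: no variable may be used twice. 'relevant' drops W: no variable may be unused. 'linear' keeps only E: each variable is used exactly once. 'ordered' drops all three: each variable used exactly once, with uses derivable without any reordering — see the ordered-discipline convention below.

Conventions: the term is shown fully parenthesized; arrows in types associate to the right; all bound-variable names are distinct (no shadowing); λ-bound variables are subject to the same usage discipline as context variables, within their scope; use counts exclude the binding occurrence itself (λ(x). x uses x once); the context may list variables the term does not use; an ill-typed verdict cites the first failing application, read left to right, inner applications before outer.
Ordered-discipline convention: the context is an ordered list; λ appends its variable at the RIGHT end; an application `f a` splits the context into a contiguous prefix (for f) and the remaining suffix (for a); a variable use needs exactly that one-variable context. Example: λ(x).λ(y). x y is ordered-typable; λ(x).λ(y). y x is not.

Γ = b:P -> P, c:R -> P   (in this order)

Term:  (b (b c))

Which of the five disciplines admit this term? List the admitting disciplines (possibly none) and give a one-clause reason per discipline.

admitted by: none
use counts: b: 2; c: 1
order of uses: b, b, c
typing: ill-typed: an application expects P but receives R -> P
ordered: ✗, the type mismatch rejects it
linear: ✗, not simply typable
affine: ✗, fails simple typing
relevant: ✗, a type mismatch blocks all five
unrestricted: ✗, the type mismatch rejects it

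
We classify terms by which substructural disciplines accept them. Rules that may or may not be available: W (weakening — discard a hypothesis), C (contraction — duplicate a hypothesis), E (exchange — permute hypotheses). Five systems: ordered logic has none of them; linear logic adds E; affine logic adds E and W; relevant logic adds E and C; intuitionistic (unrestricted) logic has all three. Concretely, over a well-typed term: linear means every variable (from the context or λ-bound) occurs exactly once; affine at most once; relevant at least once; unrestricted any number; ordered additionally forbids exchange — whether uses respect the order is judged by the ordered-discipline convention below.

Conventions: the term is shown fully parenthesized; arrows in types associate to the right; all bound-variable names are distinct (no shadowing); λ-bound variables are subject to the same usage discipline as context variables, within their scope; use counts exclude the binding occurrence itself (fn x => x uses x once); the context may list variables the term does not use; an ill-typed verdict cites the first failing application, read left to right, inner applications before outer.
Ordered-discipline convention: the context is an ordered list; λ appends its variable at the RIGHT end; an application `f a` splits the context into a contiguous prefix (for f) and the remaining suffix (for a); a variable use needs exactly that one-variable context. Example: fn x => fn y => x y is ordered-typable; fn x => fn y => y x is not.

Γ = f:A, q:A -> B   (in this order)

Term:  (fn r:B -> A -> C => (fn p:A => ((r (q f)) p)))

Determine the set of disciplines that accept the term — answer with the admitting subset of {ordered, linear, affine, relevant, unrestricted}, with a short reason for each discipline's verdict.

admitting disciplines: linear, affine, relevant, unrestricted
variable uses: f: 1×; q: 1×; r [bound]: 1×; p [bound]: 1×
uses in reading order: r, q, f, p
typing: the term checks, with type (B -> A -> C) -> A -> C
ordered: ✗, use order r, q, f, p needs exchange
linear: ✓, f, q, r, p: one use apiece
affine: ✓, no duplicate uses among f, q, r, p
relevant: ✓, every one of f, q, r, p appears
unrestricted: ✓, well-typed at (B -> A -> C) -> A -> C; no restrictions here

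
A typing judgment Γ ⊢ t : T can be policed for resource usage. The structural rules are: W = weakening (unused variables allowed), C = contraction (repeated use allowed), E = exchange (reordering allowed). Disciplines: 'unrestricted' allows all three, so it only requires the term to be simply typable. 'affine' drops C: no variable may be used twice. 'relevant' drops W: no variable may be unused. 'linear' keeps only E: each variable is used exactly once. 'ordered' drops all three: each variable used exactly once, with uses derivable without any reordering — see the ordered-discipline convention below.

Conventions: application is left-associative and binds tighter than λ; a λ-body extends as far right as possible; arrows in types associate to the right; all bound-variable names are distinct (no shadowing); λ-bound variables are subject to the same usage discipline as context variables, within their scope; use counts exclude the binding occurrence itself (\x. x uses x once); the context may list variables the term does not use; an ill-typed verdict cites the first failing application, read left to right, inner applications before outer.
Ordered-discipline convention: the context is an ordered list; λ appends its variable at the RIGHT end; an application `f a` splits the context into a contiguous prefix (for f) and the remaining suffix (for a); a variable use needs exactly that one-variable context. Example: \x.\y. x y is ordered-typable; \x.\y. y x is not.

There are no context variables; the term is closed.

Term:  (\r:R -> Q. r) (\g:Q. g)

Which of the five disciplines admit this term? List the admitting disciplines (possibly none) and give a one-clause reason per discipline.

accepted by: none
use counts: r (bound)=1, g (bound)=1
use order (left to right): r, g
typing: ill-typed: a function awaiting R -> Q gets Q -> Q
ordered ✗ (a type mismatch blocks all five)
linear ✗ (the type mismatch rejects it)
affine ✗ (not simply typable)
relevant ✗ (fails simple typing)
unrestricted ✗ (a type mismatch blocks all five)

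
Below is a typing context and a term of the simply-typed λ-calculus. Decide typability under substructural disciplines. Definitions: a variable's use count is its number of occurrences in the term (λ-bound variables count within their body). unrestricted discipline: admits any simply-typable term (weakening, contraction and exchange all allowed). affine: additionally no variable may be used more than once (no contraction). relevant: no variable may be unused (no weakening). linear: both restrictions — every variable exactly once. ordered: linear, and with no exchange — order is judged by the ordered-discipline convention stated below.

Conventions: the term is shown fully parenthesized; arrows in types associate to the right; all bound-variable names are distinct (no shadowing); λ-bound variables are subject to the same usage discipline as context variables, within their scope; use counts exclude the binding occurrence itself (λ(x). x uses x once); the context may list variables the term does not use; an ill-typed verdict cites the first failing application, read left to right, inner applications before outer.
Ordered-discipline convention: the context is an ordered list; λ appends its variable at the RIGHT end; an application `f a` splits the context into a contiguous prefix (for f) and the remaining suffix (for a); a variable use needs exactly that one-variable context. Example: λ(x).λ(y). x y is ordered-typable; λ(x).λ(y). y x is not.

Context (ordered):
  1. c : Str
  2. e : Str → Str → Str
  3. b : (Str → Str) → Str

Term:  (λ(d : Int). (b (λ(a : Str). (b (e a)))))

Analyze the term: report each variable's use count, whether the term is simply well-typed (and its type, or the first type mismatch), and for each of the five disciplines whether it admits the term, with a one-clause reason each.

variable uses: c=0; e=1; b=2; d (λ-bound)=0; a (λ-bound)=1
order of uses: b, b, e, a
typing: ✓ — Int → Str
ordered: ✗ — b ×2 used more than once (contraction); unused: c, d — weakening required
linear: ✗ — b ×2 used more than once (contraction); unused: c, d — weakening required
affine: ✗ — b ×2 used more than once (contraction)
relevant: ✗ — unused: c, d — weakening required
unrestricted: ✓ — simply typable at Int → Str; W, C, E all held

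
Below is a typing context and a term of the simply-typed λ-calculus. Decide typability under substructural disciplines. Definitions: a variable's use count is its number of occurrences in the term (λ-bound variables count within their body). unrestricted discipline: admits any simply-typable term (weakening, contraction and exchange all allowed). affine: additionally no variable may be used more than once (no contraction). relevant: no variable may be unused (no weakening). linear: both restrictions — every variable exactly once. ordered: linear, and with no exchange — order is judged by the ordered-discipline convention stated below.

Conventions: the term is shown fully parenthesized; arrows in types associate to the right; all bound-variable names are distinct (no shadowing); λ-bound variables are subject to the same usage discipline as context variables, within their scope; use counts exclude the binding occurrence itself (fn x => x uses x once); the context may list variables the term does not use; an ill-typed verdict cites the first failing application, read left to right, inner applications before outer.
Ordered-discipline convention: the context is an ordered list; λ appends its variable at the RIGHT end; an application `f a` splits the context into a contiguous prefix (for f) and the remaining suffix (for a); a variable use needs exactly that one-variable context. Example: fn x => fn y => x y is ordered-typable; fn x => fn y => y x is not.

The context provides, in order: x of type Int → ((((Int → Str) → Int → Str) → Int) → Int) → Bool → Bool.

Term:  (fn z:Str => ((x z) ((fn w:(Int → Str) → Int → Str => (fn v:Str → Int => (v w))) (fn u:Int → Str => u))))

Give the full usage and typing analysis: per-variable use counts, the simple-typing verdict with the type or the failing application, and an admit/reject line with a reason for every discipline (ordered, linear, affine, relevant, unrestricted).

use counts: x ×1, z (λ-bound) ×1, w (λ-bound) ×1, v (λ-bound) ×1, u (λ-bound) ×1
use order (left to right): x, z, v, w, u
typing: ill-typed: an application expects Int but receives Str
ordered: ✗ — the type mismatch rejects it
linear: ✗ — not simply typable
affine: ✗ — fails simple typing
relevant: ✗ — a type mismatch blocks all five
unrestricted: ✗ — the type mismatch rejects it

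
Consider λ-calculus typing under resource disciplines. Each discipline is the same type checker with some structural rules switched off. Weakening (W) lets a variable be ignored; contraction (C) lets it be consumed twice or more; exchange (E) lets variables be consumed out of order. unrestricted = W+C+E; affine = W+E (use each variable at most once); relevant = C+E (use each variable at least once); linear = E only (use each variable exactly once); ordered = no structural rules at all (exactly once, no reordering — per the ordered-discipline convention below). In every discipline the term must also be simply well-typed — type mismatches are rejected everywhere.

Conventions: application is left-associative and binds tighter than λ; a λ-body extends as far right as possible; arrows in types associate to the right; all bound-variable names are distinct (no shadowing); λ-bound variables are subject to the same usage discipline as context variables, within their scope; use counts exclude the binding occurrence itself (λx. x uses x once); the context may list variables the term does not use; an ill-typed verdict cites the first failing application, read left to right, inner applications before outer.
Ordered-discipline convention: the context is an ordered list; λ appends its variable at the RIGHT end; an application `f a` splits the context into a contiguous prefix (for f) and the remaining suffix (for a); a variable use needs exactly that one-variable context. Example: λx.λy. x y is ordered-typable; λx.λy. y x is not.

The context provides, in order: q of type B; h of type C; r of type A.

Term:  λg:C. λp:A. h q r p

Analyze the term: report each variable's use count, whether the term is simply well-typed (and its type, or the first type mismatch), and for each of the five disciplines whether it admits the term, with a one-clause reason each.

variable uses: q ×1; h ×1; r ×1; g (bound) ×0; p (bound) ×1
use order (left to right): h, q, r, p
typing: ill-typed: can't apply a value of type C
ordered ✗ (a type mismatch blocks all five)
linear ✗ (the type mismatch rejects it)
affine ✗ (not simply typable)
relevant ✗ (fails simple typing)
unrestricted ✗ (a type mismatch blocks all five)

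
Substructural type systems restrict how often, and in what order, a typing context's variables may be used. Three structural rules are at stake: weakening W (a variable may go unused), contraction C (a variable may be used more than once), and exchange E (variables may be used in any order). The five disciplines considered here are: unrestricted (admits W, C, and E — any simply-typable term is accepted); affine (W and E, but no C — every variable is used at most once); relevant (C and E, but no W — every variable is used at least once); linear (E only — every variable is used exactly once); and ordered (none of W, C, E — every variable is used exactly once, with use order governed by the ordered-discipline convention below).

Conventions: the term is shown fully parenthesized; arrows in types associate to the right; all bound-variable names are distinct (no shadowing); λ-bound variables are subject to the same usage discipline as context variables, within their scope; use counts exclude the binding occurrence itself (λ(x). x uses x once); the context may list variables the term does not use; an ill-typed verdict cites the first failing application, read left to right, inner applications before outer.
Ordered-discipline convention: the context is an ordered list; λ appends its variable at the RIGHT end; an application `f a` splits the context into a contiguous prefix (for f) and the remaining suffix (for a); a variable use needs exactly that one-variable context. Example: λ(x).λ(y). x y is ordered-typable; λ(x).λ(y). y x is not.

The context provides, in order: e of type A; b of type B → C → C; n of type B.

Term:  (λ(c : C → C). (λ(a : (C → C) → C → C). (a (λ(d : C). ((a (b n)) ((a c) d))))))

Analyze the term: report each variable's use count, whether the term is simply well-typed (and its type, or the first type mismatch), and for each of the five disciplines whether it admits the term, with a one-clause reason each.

use counts: e ×0, b ×1, n ×1, c (bound) ×1, a (bound) ×3, d (bound) ×1
use order (left to right): a, a, b, n, a, c, d
typing: well-typed — term : (C → C) → ((C → C) → C → C) → C → C
ordered ✗ (needs contraction — a ×3; e left unused)
linear ✗ (needs contraction — a ×3; e left unused)
affine ✗ (needs contraction — a ×3)
relevant ✗ (e left unused)
unrestricted ✓ (simply typable at (C → C) → ((C → C) → C → C) → C → C; W, C, E all held)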